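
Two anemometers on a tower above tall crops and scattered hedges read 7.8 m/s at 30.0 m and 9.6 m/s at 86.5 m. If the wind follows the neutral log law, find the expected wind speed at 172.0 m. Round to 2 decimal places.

Log law: V ∝ ln(z/z₀). From the pair, with r = V₁/V₂ = 0.81250,
ln z₀ = (ln z₁ − r·ln z₂)/(1 − r) = (3.4012 − 0.81250×4.4601)/0.18750 = -1.1876 → z₀ = 0.3050 m
V₃ = V₁ · ln(z₃/z₀)/ln(z₁/z₀) = 7.8 × 6.3351/4.5888 = 10.7684 m/s

10.77 m/s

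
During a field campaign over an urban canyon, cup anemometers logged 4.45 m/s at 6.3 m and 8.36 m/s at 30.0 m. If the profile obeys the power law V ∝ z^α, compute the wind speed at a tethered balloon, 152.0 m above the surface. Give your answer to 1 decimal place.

First find α: α = ln(V₂/V₁)/ln(z₂/z₁) = ln(8.36/4.45)/ln(30.0/6.3) = 0.63055/1.56065 = 0.4040
Extrapolate from 30.0 m to 152.0 m: V₃ = 8.36 × (152.0/30.0)^0.4040 = 8.36 × 1.9263 = 16.1042 m/s

16.1 m/s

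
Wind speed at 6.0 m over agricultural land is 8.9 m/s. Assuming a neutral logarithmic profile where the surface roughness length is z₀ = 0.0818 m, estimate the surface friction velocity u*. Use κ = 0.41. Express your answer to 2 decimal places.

u* ≈ 0.85 m/s

Log law: V(z) = (u*/κ) · ln(z/z₀) ⇒ u* = κ · V / ln(z/z₀)
u* = 0.41 × 8.9 / ln(6.0/0.0818) = 0.41 × 8.9 / 4.2952
   = 3.6490 / 4.2952 = 0.8495 m/s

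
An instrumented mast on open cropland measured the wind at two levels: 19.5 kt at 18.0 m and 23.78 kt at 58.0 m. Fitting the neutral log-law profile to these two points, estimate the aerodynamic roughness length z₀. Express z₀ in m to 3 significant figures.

Log law: V(z) ∝ ln(z/z₀). With r = V₁/V₂ = 19.5/23.78 = 0.82002,
r · ln(z₂/z₀) = ln(z₁/z₀) ⇒ ln z₀ = (ln z₁ − r·ln z₂)/(1 − r)
ln z₀ = (2.89037 − 0.82002×4.06044) / 0.17998 = -2.4406
z₀ = exp(-2.4406) = 0.08711 m

z₀ ≈ 0.0871 m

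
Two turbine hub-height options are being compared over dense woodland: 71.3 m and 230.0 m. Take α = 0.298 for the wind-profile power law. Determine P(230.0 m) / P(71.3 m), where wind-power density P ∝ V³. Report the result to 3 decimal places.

Speed ratio: V_B/V_A = (z_B/z_A)^α = (230.0/71.3)^0.298 = (3.2258)^0.298 = 1.41767
Power-density ratio: P_B/P_A = (V_B/V_A)³ = (1.41767)³ = 2.84920

2.849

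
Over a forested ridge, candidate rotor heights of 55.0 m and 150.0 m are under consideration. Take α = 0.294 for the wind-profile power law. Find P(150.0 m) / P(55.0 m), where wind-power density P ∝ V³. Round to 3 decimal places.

Speed ratio: V_B/V_A = (z_B/z_A)^α = (150.0/55.0)^0.294 = (2.7273)^0.294 = 1.34309
Power-density ratio: P_B/P_A = (V_B/V_A)³ = (1.34309)³ = 2.42277

2.423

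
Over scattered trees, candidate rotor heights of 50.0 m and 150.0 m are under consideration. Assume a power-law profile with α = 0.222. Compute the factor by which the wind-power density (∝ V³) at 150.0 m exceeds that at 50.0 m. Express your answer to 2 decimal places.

Speed ratio: V_B/V_A = (z_B/z_A)^α = (150.0/50.0)^0.222 = (3.0000)^0.222 = 1.27621
Power-density ratio: P_B/P_A = (V_B/V_A)³ = (1.27621)³ = 2.07856

2.08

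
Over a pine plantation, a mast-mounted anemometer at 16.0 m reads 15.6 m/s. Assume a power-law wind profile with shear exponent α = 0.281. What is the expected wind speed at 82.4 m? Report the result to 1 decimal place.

24.7 m/s

Power-law profile: V₂ = V₁ · (z₂/z₁)^α
V₂ = 15.6 × (82.4/16.0)^0.281 = 15.6 × (5.1500)^0.281
    = 15.6 × 1.5850 = 24.7253 m/s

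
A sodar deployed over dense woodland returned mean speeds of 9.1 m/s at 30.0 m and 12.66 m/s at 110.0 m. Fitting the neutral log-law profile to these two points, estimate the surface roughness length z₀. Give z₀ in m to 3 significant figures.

Log law: V(z) ∝ ln(z/z₀). With r = V₁/V₂ = 9.1/12.66 = 0.71880,
r · ln(z₂/z₀) = ln(z₁/z₀) ⇒ ln z₀ = (ln z₁ − r·ln z₂)/(1 − r)
ln z₀ = (3.40120 − 0.71880×4.70048) / 0.28120 = 0.0800
z₀ = exp(0.0800) = 1.083 m

z₀ ≈ 1.08 m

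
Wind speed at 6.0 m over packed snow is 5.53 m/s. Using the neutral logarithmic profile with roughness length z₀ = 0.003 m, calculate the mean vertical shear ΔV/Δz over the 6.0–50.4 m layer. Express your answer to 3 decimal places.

Log law: V₂ = V₁ · ln(z₂/z₀)/ln(z₁/z₀) = 5.53 × 9.7291/7.6009 = 7.0784 m/s
ΔV/Δz = (7.0784 − 5.53)/(50.4 − 6.0) = 1.5484/44.4000 = 0.03487 m/s/m

0.035 m/s/m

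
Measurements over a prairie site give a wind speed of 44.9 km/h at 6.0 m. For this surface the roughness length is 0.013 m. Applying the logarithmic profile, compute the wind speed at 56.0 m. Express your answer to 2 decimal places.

61.25 km/h

Log law: V(z) ∝ ln(z/z₀), so V₂/V₁ = ln(z₂/z₀) / ln(z₁/z₀).
ln(56.0/0.013) = 8.3682, ln(6.0/0.013) = 6.1346
V₂ = 44.9 × 8.3682/6.1346 = 44.9 × 1.3641 = 61.2481 km/h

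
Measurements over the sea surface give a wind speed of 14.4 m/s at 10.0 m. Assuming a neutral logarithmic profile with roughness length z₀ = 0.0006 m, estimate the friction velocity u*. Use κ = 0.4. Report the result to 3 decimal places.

Log law: V(z) = (u*/κ) · ln(z/z₀) ⇒ u* = κ · V / ln(z/z₀)
u* = 0.4 × 14.4 / ln(10.0/0.0006) = 0.4 × 14.4 / 9.7212
   = 5.7600 / 9.7212 = 0.5925 m/s

u* ≈ 0.593 m/s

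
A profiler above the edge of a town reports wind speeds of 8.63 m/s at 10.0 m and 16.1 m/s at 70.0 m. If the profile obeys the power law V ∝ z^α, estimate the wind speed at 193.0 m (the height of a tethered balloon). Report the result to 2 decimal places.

First find α: α = ln(V₂/V₁)/ln(z₂/z₁) = ln(16.1/8.63)/ln(70.0/10.0) = 0.62357/1.94591 = 0.3205
Extrapolate from 70.0 m to 193.0 m: V₃ = 16.1 × (193.0/70.0)^0.3205 = 16.1 × 1.3840 = 22.2830 m/s

22.28 m/s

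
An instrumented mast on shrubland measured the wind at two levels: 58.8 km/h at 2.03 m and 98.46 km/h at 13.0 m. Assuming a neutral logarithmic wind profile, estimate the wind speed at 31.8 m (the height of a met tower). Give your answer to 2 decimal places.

117.57 km/h

Log law: V ∝ ln(z/z₀). From the pair, with r = V₁/V₂ = 0.59720,
ln z₀ = (ln z₁ − r·ln z₂)/(1 − r) = (0.7080 − 0.59720×2.5649)/0.40280 = -2.0450 → z₀ = 0.1294 m
V₃ = V₁ · ln(z₃/z₀)/ln(z₁/z₀) = 58.8 × 5.5045/2.7531 = 117.5651 km/h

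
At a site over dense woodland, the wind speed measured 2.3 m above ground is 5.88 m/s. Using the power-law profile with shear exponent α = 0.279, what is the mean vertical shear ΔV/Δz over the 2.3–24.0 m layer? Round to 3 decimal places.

Power law: V₂ = V₁ · (z₂/z₁)^α = 5.88 × (10.4348)^0.279 = 11.3119 m/s
ΔV/Δz = (11.3119 − 5.88)/(24.0 − 2.3) = 5.4319/21.7000 = 0.25032 m/s/m

0.250 m/s/m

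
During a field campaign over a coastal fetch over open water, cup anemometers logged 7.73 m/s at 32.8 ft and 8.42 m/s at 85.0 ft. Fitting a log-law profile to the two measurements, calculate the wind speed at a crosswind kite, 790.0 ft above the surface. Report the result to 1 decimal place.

10.0 m/s

Log law: V ∝ ln(z/z₀). From the pair, with r = V₁/V₂ = 0.91805,
ln z₀ = (ln z₁ − r·ln z₂)/(1 − r) = (3.4904 − 0.91805×4.4427)/0.08195 = -7.1772 → z₀ = 0.0007638 ft
V₃ = V₁ · ln(z₃/z₀)/ln(z₁/z₀) = 7.73 × 13.8493/10.6677 = 10.0355 m/s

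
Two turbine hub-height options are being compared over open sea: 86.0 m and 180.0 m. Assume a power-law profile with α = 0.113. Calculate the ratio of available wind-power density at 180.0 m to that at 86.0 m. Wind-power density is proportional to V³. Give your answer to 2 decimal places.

Speed ratio: V_B/V_A = (z_B/z_A)^α = (180.0/86.0)^0.113 = (2.0930)^0.113 = 1.08704
Power-density ratio: P_B/P_A = (V_B/V_A)³ = (1.08704)³ = 1.28452

1.28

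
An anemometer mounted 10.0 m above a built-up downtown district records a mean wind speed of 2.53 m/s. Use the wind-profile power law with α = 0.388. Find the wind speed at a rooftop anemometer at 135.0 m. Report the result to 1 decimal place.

Power-law profile: V₂ = V₁ · (z₂/z₁)^α
V₂ = 2.53 × (135.0/10.0)^0.388 = 2.53 × (13.5000)^0.388
    = 2.53 × 2.7452 = 6.9453 m/s

6.9 m/s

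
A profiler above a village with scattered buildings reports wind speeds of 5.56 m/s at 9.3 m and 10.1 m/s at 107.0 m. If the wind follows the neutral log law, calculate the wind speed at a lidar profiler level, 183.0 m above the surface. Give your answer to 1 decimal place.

Log law: V ∝ ln(z/z₀). From the pair, with r = V₁/V₂ = 0.55050,
ln z₀ = (ln z₁ − r·ln z₂)/(1 − r) = (2.2300 − 0.55050×4.6728)/0.44950 = -0.7616 → z₀ = 0.4669 m
V₃ = V₁ · ln(z₃/z₀)/ln(z₁/z₀) = 5.56 × 5.9711/2.9916 = 11.0974 m/s

11.1 m/s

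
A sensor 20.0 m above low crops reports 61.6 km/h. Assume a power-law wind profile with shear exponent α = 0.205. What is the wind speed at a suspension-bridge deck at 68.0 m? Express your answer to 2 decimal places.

79.17 km/h

Power-law profile: V₂ = V₁ · (z₂/z₁)^α
V₂ = 61.6 × (68.0/20.0)^0.205 = 61.6 × (3.4000)^0.205
    = 61.6 × 1.2851 = 79.1651 km/h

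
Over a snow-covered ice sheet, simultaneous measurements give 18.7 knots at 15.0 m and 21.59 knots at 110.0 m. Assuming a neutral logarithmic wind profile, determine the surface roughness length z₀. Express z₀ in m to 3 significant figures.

z₀ ≈ 0.0000378 m

Log law: V(z) ∝ ln(z/z₀). With r = V₁/V₂ = 18.7/21.59 = 0.86614,
r · ln(z₂/z₀) = ln(z₁/z₀) ⇒ ln z₀ = (ln z₁ − r·ln z₂)/(1 − r)
ln z₀ = (2.70805 − 0.86614×4.70048) / 0.13386 = -10.1841
z₀ = exp(-10.1841) = 0.00003776 m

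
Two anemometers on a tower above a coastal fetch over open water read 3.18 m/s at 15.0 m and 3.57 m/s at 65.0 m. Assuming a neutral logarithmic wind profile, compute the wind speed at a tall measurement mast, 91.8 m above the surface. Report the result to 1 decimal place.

3.7 m/s

Log law: V ∝ ln(z/z₀). From the pair, with r = V₁/V₂ = 0.89076,
ln z₀ = (ln z₁ − r·ln z₂)/(1 − r) = (2.7081 − 0.89076×4.1744)/0.10924 = -9.2482 → z₀ = 0.00009628 m
V₃ = V₁ · ln(z₃/z₀)/ln(z₁/z₀) = 3.18 × 13.7678/11.9563 = 3.6618 m/s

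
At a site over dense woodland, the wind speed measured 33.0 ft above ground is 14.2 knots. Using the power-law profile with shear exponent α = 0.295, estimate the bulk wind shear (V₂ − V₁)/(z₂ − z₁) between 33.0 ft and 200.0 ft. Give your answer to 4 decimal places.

0.0597 knots/ft

Power law: V₂ = V₁ · (z₂/z₁)^α = 14.2 × (6.0606)^0.295 = 24.1619 knots
ΔV/Δz = (24.1619 − 14.2)/(200.0 − 33.0) = 9.9619/167.0000 = 0.05965 knots/ft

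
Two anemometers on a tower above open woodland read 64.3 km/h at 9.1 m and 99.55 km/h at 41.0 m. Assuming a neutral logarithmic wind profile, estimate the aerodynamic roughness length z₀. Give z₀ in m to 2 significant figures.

Log law: V(z) ∝ ln(z/z₀). With r = V₁/V₂ = 64.3/99.55 = 0.64591,
r · ln(z₂/z₀) = ln(z₁/z₀) ⇒ ln z₀ = (ln z₁ − r·ln z₂)/(1 − r)
ln z₀ = (2.20827 − 0.64591×3.71357) / 0.35409 = -0.5376
z₀ = exp(-0.5376) = 0.5842 m

z₀ ≈ 0.58 m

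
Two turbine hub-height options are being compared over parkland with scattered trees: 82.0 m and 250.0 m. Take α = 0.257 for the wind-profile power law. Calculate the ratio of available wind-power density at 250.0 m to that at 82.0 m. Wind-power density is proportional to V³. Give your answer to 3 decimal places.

Speed ratio: V_B/V_A = (z_B/z_A)^α = (250.0/82.0)^0.257 = (3.0488)^0.257 = 1.33174
Power-density ratio: P_B/P_A = (V_B/V_A)³ = (1.33174)³ = 2.36190

2.362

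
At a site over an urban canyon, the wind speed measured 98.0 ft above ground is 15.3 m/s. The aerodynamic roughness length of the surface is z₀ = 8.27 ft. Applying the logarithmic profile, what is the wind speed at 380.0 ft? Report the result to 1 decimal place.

Log law: V(z) ∝ ln(z/z₀), so V₂/V₁ = ln(z₂/z₀) / ln(z₁/z₀).
ln(380.0/8.27) = 3.8275, ln(98.0/8.27) = 2.4723
V₂ = 15.3 × 3.8275/2.4723 = 15.3 × 1.5481 = 23.6867 m/s

23.7 m/s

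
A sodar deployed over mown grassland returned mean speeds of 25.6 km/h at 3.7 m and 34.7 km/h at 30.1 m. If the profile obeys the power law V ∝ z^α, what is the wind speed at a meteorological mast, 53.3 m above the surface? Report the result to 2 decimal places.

First find α: α = ln(V₂/V₁)/ln(z₂/z₁) = ln(34.7/25.6)/ln(30.1/3.7) = 0.30415/2.09619 = 0.1451
Extrapolate from 30.1 m to 53.3 m: V₃ = 34.7 × (53.3/30.1)^0.1451 = 34.7 × 1.0864 = 37.6996 km/h

37.70 km/h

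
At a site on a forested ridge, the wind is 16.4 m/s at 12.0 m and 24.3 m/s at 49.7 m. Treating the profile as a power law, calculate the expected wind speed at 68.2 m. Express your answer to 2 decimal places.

26.52 m/s

First find α: α = ln(V₂/V₁)/ln(z₂/z₁) = ln(24.3/16.4)/ln(49.7/12.0) = 0.39320/1.42110 = 0.2767
Extrapolate from 49.7 m to 68.2 m: V₃ = 24.3 × (68.2/49.7)^0.2767 = 24.3 × 1.0915 = 26.5235 m/s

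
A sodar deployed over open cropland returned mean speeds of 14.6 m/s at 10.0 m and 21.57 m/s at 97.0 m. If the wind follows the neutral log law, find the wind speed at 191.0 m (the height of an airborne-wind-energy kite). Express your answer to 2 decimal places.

Log law: V ∝ ln(z/z₀). From the pair, with r = V₁/V₂ = 0.67687,
ln z₀ = (ln z₁ − r·ln z₂)/(1 − r) = (2.3026 − 0.67687×4.5747)/0.32313 = -2.4568 → z₀ = 0.08571 m
V₃ = V₁ · ln(z₃/z₀)/ln(z₁/z₀) = 14.6 × 7.7091/4.7594 = 23.6485 m/s

23.65 m/s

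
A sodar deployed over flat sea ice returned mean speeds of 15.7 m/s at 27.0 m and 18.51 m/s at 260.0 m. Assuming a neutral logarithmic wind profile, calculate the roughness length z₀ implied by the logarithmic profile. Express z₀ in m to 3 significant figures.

z₀ ≈ 0.0000862 m

Log law: V(z) ∝ ln(z/z₀). With r = V₁/V₂ = 15.7/18.51 = 0.84819,
r · ln(z₂/z₀) = ln(z₁/z₀) ⇒ ln z₀ = (ln z₁ − r·ln z₂)/(1 − r)
ln z₀ = (3.29584 − 0.84819×5.56068) / 0.15181 = -9.3583
z₀ = exp(-9.3583) = 0.00008625 m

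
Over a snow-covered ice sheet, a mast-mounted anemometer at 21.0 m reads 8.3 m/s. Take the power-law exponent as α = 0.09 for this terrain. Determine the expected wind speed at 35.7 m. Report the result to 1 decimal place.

Power-law profile: V₂ = V₁ · (z₂/z₁)^α
V₂ = 8.3 × (35.7/21.0)^0.09 = 8.3 × (1.7000)^0.09
    = 8.3 × 1.0489 = 8.7060 m/s

8.7 m/s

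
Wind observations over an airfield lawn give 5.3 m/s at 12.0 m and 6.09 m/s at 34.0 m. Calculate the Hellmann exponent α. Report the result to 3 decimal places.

α ≈ 0.133

Power law: V₂/V₁ = (z₂/z₁)^α ⇒ α = ln(V₂/V₁) / ln(z₂/z₁)
α = ln(6.09/5.3) / ln(34.0/12.0) = ln(1.1491) / ln(2.8333)
  = 0.13894 / 1.04145 = 0.13341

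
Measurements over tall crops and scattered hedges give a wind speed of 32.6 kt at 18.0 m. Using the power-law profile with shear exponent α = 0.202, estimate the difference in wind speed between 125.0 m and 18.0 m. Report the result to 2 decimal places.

15.62 kt

Power law: V₂ = V₁ · (z₂/z₁)^α = 32.6 × (6.9444)^0.202 = 48.2201 kt
ΔV = 48.2201 − 32.6 = 15.6201 kt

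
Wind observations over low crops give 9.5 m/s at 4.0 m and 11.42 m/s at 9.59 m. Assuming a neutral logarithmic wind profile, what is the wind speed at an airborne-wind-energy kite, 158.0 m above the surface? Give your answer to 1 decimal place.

Log law: V ∝ ln(z/z₀). From the pair, with r = V₁/V₂ = 0.83187,
ln z₀ = (ln z₁ − r·ln z₂)/(1 − r) = (1.3863 − 0.83187×2.2607)/0.16813 = -2.9403 → z₀ = 0.05285 m
V₃ = V₁ · ln(z₃/z₀)/ln(z₁/z₀) = 9.5 × 8.0029/4.3266 = 17.5721 m/s

17.6 m/s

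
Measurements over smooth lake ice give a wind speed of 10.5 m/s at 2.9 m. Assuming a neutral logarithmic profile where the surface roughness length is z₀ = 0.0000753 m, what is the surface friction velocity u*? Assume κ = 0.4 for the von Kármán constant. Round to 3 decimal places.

Log law: V(z) = (u*/κ) · ln(z/z₀) ⇒ u* = κ · V / ln(z/z₀)
u* = 0.4 × 10.5 / ln(2.9/0.0000753) = 0.4 × 10.5 / 10.5587
   = 4.2000 / 10.5587 = 0.3978 m/s

u* ≈ 0.398 m/s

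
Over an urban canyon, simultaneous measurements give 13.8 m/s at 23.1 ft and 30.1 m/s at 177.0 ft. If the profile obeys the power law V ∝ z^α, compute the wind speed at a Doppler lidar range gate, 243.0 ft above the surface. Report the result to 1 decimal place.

34.0 m/s

First find α: α = ln(V₂/V₁)/ln(z₂/z₁) = ln(30.1/13.8)/ln(177.0/23.1) = 0.77986/2.03632 = 0.3830
Extrapolate from 177.0 ft to 243.0 ft: V₃ = 30.1 × (243.0/177.0)^0.3830 = 30.1 × 1.1290 = 33.9841 m/s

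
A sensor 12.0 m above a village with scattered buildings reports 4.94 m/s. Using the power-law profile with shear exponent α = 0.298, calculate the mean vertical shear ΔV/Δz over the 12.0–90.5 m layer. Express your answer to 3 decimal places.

Power law: V₂ = V₁ · (z₂/z₁)^α = 4.94 × (7.5417)^0.298 = 9.0201 m/s
ΔV/Δz = (9.0201 − 4.94)/(90.5 − 12.0) = 4.0801/78.5000 = 0.05198 m/s/m

0.052 m/s/m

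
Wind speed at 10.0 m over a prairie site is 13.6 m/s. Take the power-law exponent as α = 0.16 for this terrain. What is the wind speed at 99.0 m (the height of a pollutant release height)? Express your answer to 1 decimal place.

Power-law profile: V₂ = V₁ · (z₂/z₁)^α
V₂ = 13.6 × (99.0/10.0)^0.16 = 13.6 × (9.9000)^0.16
    = 13.6 × 1.4431 = 19.6264 m/s

19.6 m/s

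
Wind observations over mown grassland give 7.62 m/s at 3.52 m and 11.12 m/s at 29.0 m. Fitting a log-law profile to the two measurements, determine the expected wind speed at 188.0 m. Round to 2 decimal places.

14.22 m/s

Log law: V ∝ ln(z/z₀). From the pair, with r = V₁/V₂ = 0.68525,
ln z₀ = (ln z₁ − r·ln z₂)/(1 − r) = (1.2585 − 0.68525×3.3673)/0.31475 = -3.3328 → z₀ = 0.03569 m
V₃ = V₁ · ln(z₃/z₀)/ln(z₁/z₀) = 7.62 × 8.5692/4.5912 = 14.2222 m/s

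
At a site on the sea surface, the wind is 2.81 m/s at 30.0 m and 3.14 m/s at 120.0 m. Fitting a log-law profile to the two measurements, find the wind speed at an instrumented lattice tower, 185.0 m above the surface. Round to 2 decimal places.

3.24 m/s

Log law: V ∝ ln(z/z₀). From the pair, with r = V₁/V₂ = 0.89490,
ln z₀ = (ln z₁ − r·ln z₂)/(1 − r) = (3.4012 − 0.89490×4.7875)/0.10510 = -8.4033 → z₀ = 0.0002241 m
V₃ = V₁ · ln(z₃/z₀)/ln(z₁/z₀) = 2.81 × 13.6237/11.8045 = 3.2430 m/s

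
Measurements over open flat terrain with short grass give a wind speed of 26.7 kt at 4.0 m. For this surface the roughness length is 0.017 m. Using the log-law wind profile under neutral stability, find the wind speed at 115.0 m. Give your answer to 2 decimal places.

43.12 kt

Log law: V(z) ∝ ln(z/z₀), so V₂/V₁ = ln(z₂/z₀) / ln(z₁/z₀).
ln(115.0/0.017) = 8.8195, ln(4.0/0.017) = 5.4608
V₂ = 26.7 × 8.8195/5.4608 = 26.7 × 1.6150 = 43.1216 kt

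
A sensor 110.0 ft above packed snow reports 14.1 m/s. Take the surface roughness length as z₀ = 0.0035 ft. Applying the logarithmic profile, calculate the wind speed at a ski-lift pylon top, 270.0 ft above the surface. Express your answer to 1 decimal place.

15.3 m/s

Log law: V(z) ∝ ln(z/z₀), so V₂/V₁ = ln(z₂/z₀) / ln(z₁/z₀).
ln(270.0/0.0035) = 11.2534, ln(110.0/0.0035) = 10.3555
V₂ = 14.1 × 11.2534/10.3555 = 14.1 × 1.0867 = 15.3226 m/s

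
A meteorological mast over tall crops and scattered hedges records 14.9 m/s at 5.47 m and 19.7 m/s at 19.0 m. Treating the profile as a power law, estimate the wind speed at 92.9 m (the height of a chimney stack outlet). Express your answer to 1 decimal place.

28.1 m/s

First find α: α = ln(V₂/V₁)/ln(z₂/z₁) = ln(19.7/14.9)/ln(19.0/5.47) = 0.27926/1.24516 = 0.2243
Extrapolate from 19.0 m to 92.9 m: V₃ = 19.7 × (92.9/19.0)^0.2243 = 19.7 × 1.4275 = 28.1222 m/s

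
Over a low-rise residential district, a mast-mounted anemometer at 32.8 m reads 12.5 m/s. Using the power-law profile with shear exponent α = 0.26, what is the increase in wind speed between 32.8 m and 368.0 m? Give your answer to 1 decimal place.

Power law: V₂ = V₁ · (z₂/z₁)^α = 12.5 × (11.2195)^0.26 = 23.4371 m/s
ΔV = 23.4371 − 12.5 = 10.9371 m/s

10.9 m/s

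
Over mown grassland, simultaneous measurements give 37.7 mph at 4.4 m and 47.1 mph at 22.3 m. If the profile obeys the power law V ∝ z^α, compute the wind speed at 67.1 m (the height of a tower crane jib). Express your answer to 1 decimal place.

54.8 mph

First find α: α = ln(V₂/V₁)/ln(z₂/z₁) = ln(47.1/37.7)/ln(22.3/4.4) = 0.22261/1.62298 = 0.1372
Extrapolate from 22.3 m to 67.1 m: V₃ = 47.1 × (67.1/22.3)^0.1372 = 47.1 × 1.1631 = 54.7825 mph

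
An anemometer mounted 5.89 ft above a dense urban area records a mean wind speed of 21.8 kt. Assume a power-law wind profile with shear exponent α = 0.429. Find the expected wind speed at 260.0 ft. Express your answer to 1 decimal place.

110.7 kt

Power-law profile: V₂ = V₁ · (z₂/z₁)^α
V₂ = 21.8 × (260.0/5.89)^0.429 = 21.8 × (44.1426)^0.429
    = 21.8 × 5.0774 = 110.6880 kt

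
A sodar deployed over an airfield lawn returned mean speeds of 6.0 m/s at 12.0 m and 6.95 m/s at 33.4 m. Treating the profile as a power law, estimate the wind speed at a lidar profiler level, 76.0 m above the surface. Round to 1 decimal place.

7.8 m/s

First find α: α = ln(V₂/V₁)/ln(z₂/z₁) = ln(6.95/6.0)/ln(33.4/12.0) = 0.14698/1.02365 = 0.1436
Extrapolate from 33.4 m to 76.0 m: V₃ = 6.95 × (76.0/33.4)^0.1436 = 6.95 × 1.1253 = 7.8209 m/s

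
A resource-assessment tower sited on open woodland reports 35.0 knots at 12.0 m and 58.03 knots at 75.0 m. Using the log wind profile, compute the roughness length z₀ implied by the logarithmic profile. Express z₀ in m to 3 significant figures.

z₀ ≈ 0.741 m

Log law: V(z) ∝ ln(z/z₀). With r = V₁/V₂ = 35.0/58.03 = 0.60314,
r · ln(z₂/z₀) = ln(z₁/z₀) ⇒ ln z₀ = (ln z₁ − r·ln z₂)/(1 − r)
ln z₀ = (2.48491 − 0.60314×4.31749) / 0.39686 = -0.3002
z₀ = exp(-0.3002) = 0.7407 m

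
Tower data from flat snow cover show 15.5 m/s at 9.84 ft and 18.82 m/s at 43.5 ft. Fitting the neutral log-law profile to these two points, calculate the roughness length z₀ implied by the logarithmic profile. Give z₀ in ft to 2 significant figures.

z₀ ≈ 0.0095 ft

Log law: V(z) ∝ ln(z/z₀). With r = V₁/V₂ = 15.5/18.82 = 0.82359,
r · ln(z₂/z₀) = ln(z₁/z₀) ⇒ ln z₀ = (ln z₁ − r·ln z₂)/(1 − r)
ln z₀ = (2.28646 − 0.82359×3.77276) / 0.17641 = -4.6526
z₀ = exp(-4.6526) = 0.009537 ft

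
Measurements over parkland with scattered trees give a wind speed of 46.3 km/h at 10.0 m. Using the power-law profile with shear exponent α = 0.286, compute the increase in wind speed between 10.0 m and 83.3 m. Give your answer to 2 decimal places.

Power law: V₂ = V₁ · (z₂/z₁)^α = 46.3 × (8.3300)^0.286 = 84.8957 km/h
ΔV = 84.8957 − 46.3 = 38.5957 km/h

38.60 km/h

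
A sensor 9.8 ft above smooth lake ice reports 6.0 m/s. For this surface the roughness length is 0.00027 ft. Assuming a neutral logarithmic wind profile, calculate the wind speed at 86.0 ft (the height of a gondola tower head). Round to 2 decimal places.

7.24 m/s

Log law: V(z) ∝ ln(z/z₀), so V₂/V₁ = ln(z₂/z₀) / ln(z₁/z₀).
ln(86.0/0.00027) = 12.6714, ln(9.8/0.00027) = 10.4995
V₂ = 6.0 × 12.6714/10.4995 = 6.0 × 1.2069 = 7.2412 m/s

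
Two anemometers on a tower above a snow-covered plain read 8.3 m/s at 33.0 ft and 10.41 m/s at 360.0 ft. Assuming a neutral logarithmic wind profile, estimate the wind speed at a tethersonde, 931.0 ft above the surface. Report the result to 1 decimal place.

Log law: V ∝ ln(z/z₀). From the pair, with r = V₁/V₂ = 0.79731,
ln z₀ = (ln z₁ − r·ln z₂)/(1 − r) = (3.4965 − 0.79731×5.8861)/0.20269 = -5.9033 → z₀ = 0.002730 ft
V₃ = V₁ · ln(z₃/z₀)/ln(z₁/z₀) = 8.3 × 12.7396/9.3998 = 11.2490 m/s

11.2 m/s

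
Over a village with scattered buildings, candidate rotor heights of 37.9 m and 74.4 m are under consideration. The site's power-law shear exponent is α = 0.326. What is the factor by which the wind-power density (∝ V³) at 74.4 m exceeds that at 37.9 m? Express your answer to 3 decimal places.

1.934

Speed ratio: V_B/V_A = (z_B/z_A)^α = (74.4/37.9)^0.326 = (1.9631)^0.326 = 1.24594
Power-density ratio: P_B/P_A = (V_B/V_A)³ = (1.24594)³ = 1.93415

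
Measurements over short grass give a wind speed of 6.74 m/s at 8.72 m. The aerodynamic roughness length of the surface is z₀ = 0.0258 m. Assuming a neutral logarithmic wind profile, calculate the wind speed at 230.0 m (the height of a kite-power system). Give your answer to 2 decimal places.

Log law: V(z) ∝ ln(z/z₀), so V₂/V₁ = ln(z₂/z₀) / ln(z₁/z₀).
ln(230.0/0.0258) = 9.0955, ln(8.72/0.0258) = 5.8230
V₂ = 6.74 × 9.0955/5.8230 = 6.74 × 1.5620 = 10.5278 m/s

10.53 m/s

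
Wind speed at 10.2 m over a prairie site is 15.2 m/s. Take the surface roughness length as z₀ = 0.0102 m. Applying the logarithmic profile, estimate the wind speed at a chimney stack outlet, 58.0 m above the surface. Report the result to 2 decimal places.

Log law: V(z) ∝ ln(z/z₀), so V₂/V₁ = ln(z₂/z₀) / ln(z₁/z₀).
ln(58.0/0.0102) = 8.6458, ln(10.2/0.0102) = 6.9078
V₂ = 15.2 × 8.6458/6.9078 = 15.2 × 1.2516 = 19.0245 m/s

19.02 m/s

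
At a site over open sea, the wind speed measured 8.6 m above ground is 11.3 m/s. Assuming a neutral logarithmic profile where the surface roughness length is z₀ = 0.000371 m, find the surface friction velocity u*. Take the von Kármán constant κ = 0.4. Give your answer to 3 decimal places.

u* ≈ 0.450 m/s

Log law: V(z) = (u*/κ) · ln(z/z₀) ⇒ u* = κ · V / ln(z/z₀)
u* = 0.4 × 11.3 / ln(8.6/0.000371) = 0.4 × 11.3 / 10.0511
   = 4.5200 / 10.0511 = 0.4497 m/s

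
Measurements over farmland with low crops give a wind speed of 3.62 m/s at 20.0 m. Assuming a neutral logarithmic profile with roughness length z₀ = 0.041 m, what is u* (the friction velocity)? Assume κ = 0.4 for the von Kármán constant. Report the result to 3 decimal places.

u* ≈ 0.234 m/s

Log law: V(z) = (u*/κ) · ln(z/z₀) ⇒ u* = κ · V / ln(z/z₀)
u* = 0.4 × 3.62 / ln(20.0/0.041) = 0.4 × 3.62 / 6.1899
   = 1.4480 / 6.1899 = 0.2339 m/s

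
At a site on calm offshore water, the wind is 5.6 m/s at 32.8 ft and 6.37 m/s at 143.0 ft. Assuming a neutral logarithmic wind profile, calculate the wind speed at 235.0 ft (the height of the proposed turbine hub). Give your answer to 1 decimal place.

Log law: V ∝ ln(z/z₀). From the pair, with r = V₁/V₂ = 0.87912,
ln z₀ = (ln z₁ − r·ln z₂)/(1 − r) = (3.4904 − 0.87912×4.9628)/0.12088 = -7.2181 → z₀ = 0.0007332 ft
V₃ = V₁ · ln(z₃/z₀)/ln(z₁/z₀) = 5.6 × 12.6776/10.7085 = 6.6298 m/s

6.6 m/s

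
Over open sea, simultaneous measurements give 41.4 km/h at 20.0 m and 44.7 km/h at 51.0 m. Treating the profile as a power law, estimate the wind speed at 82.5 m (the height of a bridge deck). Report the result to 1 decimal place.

46.5 km/h

First find α: α = ln(V₂/V₁)/ln(z₂/z₁) = ln(44.7/41.4)/ln(51.0/20.0) = 0.07669/0.93609 = 0.0819
Extrapolate from 51.0 m to 82.5 m: V₃ = 44.7 × (82.5/51.0)^0.0819 = 44.7 × 1.0402 = 46.4966 km/h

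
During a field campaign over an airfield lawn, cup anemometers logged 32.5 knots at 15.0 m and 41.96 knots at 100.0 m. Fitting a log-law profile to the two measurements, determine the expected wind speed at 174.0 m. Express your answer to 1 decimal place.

Log law: V ∝ ln(z/z₀). From the pair, with r = V₁/V₂ = 0.77455,
ln z₀ = (ln z₁ − r·ln z₂)/(1 − r) = (2.7081 − 0.77455×4.6052)/0.22545 = -3.8095 → z₀ = 0.02216 m
V₃ = V₁ · ln(z₃/z₀)/ln(z₁/z₀) = 32.5 × 8.9686/6.5176 = 44.7220 knots

44.7 knots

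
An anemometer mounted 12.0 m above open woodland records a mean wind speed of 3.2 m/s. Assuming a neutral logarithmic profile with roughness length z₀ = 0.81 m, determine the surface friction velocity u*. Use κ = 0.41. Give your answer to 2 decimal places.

u* ≈ 0.49 m/s

Log law: V(z) = (u*/κ) · ln(z/z₀) ⇒ u* = κ · V / ln(z/z₀)
u* = 0.41 × 3.2 / ln(12.0/0.81) = 0.41 × 3.2 / 2.6956
   = 1.3120 / 2.6956 = 0.4867 m/s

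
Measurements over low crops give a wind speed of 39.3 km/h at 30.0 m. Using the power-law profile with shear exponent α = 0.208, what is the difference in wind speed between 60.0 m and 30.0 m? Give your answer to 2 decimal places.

6.09 km/h

Power law: V₂ = V₁ · (z₂/z₁)^α = 39.3 × (2.0000)^0.208 = 45.3949 km/h
ΔV = 45.3949 − 39.3 = 6.0949 km/h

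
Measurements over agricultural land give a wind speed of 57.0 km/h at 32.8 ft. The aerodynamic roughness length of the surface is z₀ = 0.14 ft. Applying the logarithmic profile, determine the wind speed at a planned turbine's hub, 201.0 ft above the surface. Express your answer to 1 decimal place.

Log law: V(z) ∝ ln(z/z₀), so V₂/V₁ = ln(z₂/z₀) / ln(z₁/z₀).
ln(201.0/0.14) = 7.2694, ln(32.8/0.14) = 5.4565
V₂ = 57.0 × 7.2694/5.4565 = 57.0 × 1.3322 = 75.9376 km/h

75.9 km/h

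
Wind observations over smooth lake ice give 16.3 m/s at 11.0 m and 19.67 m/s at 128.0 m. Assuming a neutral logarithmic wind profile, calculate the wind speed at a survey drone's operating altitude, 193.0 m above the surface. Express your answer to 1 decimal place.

Log law: V ∝ ln(z/z₀). From the pair, with r = V₁/V₂ = 0.82867,
ln z₀ = (ln z₁ − r·ln z₂)/(1 − r) = (2.3979 − 0.82867×4.8520)/0.17133 = -9.4723 → z₀ = 0.00007696 m
V₃ = V₁ · ln(z₃/z₀)/ln(z₁/z₀) = 16.3 × 14.7349/11.8701 = 20.2339 m/s

20.2 m/s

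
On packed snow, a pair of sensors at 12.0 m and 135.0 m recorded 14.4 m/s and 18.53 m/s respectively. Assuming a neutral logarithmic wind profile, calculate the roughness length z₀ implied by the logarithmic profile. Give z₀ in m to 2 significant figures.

Log law: V(z) ∝ ln(z/z₀). With r = V₁/V₂ = 14.4/18.53 = 0.77712,
r · ln(z₂/z₀) = ln(z₁/z₀) ⇒ ln z₀ = (ln z₁ − r·ln z₂)/(1 − r)
ln z₀ = (2.48491 − 0.77712×4.90527) / 0.22288 = -5.9541
z₀ = exp(-5.9541) = 0.002595 m

z₀ ≈ 0.0026 m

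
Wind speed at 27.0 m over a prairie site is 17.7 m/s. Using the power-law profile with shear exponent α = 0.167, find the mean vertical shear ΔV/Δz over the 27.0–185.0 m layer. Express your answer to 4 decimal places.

0.0425 m/s/m

Power law: V₂ = V₁ · (z₂/z₁)^α = 17.7 × (6.8519)^0.167 = 24.4092 m/s
ΔV/Δz = (24.4092 − 17.7)/(185.0 − 27.0) = 6.7092/158.0000 = 0.04246 m/s/m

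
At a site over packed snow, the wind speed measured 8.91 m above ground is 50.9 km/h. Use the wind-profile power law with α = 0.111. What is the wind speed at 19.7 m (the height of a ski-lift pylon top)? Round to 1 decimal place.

55.6 km/h

Power-law profile: V₂ = V₁ · (z₂/z₁)^α
V₂ = 50.9 × (19.7/8.91)^0.111 = 50.9 × (2.2110)^0.111
    = 50.9 × 1.0921 = 55.5862 km/h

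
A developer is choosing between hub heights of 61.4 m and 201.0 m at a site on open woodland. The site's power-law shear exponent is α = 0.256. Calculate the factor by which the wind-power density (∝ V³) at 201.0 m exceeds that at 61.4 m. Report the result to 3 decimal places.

Speed ratio: V_B/V_A = (z_B/z_A)^α = (201.0/61.4)^0.256 = (3.2736)^0.256 = 1.35471
Power-density ratio: P_B/P_A = (V_B/V_A)³ = (1.35471)³ = 2.48623

2.486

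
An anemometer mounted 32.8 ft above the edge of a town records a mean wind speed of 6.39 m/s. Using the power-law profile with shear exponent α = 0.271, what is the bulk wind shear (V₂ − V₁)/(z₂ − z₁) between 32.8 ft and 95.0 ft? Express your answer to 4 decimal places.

0.0343 m/s/ft

Power law: V₂ = V₁ · (z₂/z₁)^α = 6.39 × (2.8963)^0.271 = 8.5244 m/s
ΔV/Δz = (8.5244 − 6.39)/(95.0 − 32.8) = 2.1344/62.2000 = 0.03431 m/s/ft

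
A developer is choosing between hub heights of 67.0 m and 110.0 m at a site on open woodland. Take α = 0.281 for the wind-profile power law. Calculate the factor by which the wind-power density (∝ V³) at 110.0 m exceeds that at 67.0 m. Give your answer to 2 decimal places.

Speed ratio: V_B/V_A = (z_B/z_A)^α = (110.0/67.0)^0.281 = (1.6418)^0.281 = 1.14949
Power-density ratio: P_B/P_A = (V_B/V_A)³ = (1.14949)³ = 1.51884

1.52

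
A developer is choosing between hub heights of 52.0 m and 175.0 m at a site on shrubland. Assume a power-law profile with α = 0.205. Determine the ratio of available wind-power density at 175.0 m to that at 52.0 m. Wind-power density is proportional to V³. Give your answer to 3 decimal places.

2.109

Speed ratio: V_B/V_A = (z_B/z_A)^α = (175.0/52.0)^0.205 = (3.3654)^0.205 = 1.28245
Power-density ratio: P_B/P_A = (V_B/V_A)³ = (1.28245)³ = 2.10924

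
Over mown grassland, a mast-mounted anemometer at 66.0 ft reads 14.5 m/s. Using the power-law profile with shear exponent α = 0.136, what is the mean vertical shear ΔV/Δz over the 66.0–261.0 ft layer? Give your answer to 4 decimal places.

Power law: V₂ = V₁ · (z₂/z₁)^α = 14.5 × (3.9545)^0.136 = 17.4813 m/s
ΔV/Δz = (17.4813 − 14.5)/(261.0 − 66.0) = 2.9813/195.0000 = 0.01529 m/s/ft

0.0153 m/s/ft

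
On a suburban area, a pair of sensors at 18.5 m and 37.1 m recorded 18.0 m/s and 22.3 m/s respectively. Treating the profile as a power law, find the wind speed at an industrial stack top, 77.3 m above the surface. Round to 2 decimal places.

27.95 m/s

First find α: α = ln(V₂/V₁)/ln(z₂/z₁) = ln(22.3/18.0)/ln(37.1/18.5) = 0.21421/0.69585 = 0.3078
Extrapolate from 37.1 m to 77.3 m: V₃ = 22.3 × (77.3/37.1)^0.3078 = 22.3 × 1.2536 = 27.9543 m/s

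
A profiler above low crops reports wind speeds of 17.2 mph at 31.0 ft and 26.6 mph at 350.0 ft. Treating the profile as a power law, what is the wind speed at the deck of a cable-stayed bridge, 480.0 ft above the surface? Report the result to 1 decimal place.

28.2 mph

First find α: α = ln(V₂/V₁)/ln(z₂/z₁) = ln(26.6/17.2)/ln(350.0/31.0) = 0.43600/2.42395 = 0.1799
Extrapolate from 350.0 ft to 480.0 ft: V₃ = 26.6 × (480.0/350.0)^0.1799 = 26.6 × 1.0585 = 28.1550 mph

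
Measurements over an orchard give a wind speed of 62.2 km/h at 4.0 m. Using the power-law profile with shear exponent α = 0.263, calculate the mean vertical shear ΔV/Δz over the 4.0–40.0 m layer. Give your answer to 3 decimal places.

Power law: V₂ = V₁ · (z₂/z₁)^α = 62.2 × (10.0000)^0.263 = 113.9700 km/h
ΔV/Δz = (113.9700 − 62.2)/(40.0 − 4.0) = 51.7700/36.0000 = 1.43805 km/h/m

1.438 km/h/m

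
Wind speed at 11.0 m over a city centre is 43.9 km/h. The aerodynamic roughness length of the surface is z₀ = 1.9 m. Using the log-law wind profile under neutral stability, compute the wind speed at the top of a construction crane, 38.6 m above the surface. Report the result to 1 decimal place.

75.3 km/h

Log law: V(z) ∝ ln(z/z₀), so V₂/V₁ = ln(z₂/z₀) / ln(z₁/z₀).
ln(38.6/1.9) = 3.0114, ln(11.0/1.9) = 1.7560
V₂ = 43.9 × 3.0114/1.7560 = 43.9 × 1.7149 = 75.2832 km/h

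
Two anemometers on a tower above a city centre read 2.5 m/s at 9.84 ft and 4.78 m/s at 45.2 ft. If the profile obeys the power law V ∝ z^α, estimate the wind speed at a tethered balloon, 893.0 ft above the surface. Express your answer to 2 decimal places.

16.99 m/s

First find α: α = ln(V₂/V₁)/ln(z₂/z₁) = ln(4.78/2.5)/ln(45.2/9.84) = 0.64815/1.52464 = 0.4251
Extrapolate from 45.2 ft to 893.0 ft: V₃ = 4.78 × (893.0/45.2)^0.4251 = 4.78 × 3.5549 = 16.9925 m/s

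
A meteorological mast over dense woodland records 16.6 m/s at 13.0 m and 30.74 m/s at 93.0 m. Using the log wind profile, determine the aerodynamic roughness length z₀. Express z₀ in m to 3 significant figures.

z₀ ≈ 1.29 m

Log law: V(z) ∝ ln(z/z₀). With r = V₁/V₂ = 16.6/30.74 = 0.54001,
r · ln(z₂/z₀) = ln(z₁/z₀) ⇒ ln z₀ = (ln z₁ − r·ln z₂)/(1 − r)
ln z₀ = (2.56495 − 0.54001×4.53260) / 0.45999 = 0.2550
z₀ = exp(0.2550) = 1.290 m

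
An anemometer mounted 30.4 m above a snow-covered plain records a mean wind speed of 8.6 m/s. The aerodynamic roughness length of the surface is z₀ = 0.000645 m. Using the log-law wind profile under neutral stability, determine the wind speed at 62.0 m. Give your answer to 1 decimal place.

9.2 m/s

Log law: V(z) ∝ ln(z/z₀), so V₂/V₁ = ln(z₂/z₀) / ln(z₁/z₀).
ln(62.0/0.000645) = 11.4734, ln(30.4/0.000645) = 10.7607
V₂ = 8.6 × 11.4734/10.7607 = 8.6 × 1.0662 = 9.1696 m/s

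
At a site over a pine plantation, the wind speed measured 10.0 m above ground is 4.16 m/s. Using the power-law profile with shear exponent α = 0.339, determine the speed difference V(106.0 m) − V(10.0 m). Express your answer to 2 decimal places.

Power law: V₂ = V₁ · (z₂/z₁)^α = 4.16 × (10.6000)^0.339 = 9.2613 m/s
ΔV = 9.2613 − 4.16 = 5.1013 m/s

5.10 m/s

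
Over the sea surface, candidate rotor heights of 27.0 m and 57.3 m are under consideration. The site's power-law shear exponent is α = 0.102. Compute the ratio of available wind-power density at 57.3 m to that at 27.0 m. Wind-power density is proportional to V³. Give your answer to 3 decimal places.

Speed ratio: V_B/V_A = (z_B/z_A)^α = (57.3/27.0)^0.102 = (2.1222)^0.102 = 1.07977
Power-density ratio: P_B/P_A = (V_B/V_A)³ = (1.07977)³ = 1.25892

1.259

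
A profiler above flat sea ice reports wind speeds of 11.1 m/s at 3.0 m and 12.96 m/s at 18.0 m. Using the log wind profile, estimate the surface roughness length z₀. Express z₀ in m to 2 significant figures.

Log law: V(z) ∝ ln(z/z₀). With r = V₁/V₂ = 11.1/12.96 = 0.85648,
r · ln(z₂/z₀) = ln(z₁/z₀) ⇒ ln z₀ = (ln z₁ − r·ln z₂)/(1 − r)
ln z₀ = (1.09861 − 0.85648×2.89037) / 0.14352 = -9.5941
z₀ = exp(-9.5941) = 0.00006813 m

z₀ ≈ 0.000068 m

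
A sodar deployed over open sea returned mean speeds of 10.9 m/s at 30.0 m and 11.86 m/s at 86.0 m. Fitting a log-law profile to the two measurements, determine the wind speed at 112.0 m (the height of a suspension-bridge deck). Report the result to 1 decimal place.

12.1 m/s

Log law: V ∝ ln(z/z₀). From the pair, with r = V₁/V₂ = 0.91906,
ln z₀ = (ln z₁ − r·ln z₂)/(1 − r) = (3.4012 − 0.91906×4.4543)/0.08094 = -8.5564 → z₀ = 0.0001923 m
V₃ = V₁ · ln(z₃/z₀)/ln(z₁/z₀) = 10.9 × 13.2749/11.9576 = 12.1008 m/s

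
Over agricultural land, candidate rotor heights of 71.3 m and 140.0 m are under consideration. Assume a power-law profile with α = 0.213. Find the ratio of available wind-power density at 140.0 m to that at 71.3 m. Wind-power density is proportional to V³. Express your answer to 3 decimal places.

Speed ratio: V_B/V_A = (z_B/z_A)^α = (140.0/71.3)^0.213 = (1.9635)^0.213 = 1.15456
Power-density ratio: P_B/P_A = (V_B/V_A)³ = (1.15456)³ = 1.53905

1.539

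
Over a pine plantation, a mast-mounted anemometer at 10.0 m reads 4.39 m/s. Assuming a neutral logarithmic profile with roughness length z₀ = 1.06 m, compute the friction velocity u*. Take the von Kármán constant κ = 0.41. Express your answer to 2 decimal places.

u* ≈ 0.80 m/s

Log law: V(z) = (u*/κ) · ln(z/z₀) ⇒ u* = κ · V / ln(z/z₀)
u* = 0.41 × 4.39 / ln(10.0/1.06) = 0.41 × 4.39 / 2.2443
   = 1.7999 / 2.2443 = 0.8020 m/s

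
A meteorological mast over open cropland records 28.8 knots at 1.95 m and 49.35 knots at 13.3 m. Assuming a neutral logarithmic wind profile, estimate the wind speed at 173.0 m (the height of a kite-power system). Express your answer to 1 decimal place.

76.8 knots

Log law: V ∝ ln(z/z₀). From the pair, with r = V₁/V₂ = 0.58359,
ln z₀ = (ln z₁ − r·ln z₂)/(1 − r) = (0.6678 − 0.58359×2.5878)/0.41641 = -2.0229 → z₀ = 0.1323 m
V₃ = V₁ · ln(z₃/z₀)/ln(z₁/z₀) = 28.8 × 7.1762/2.6907 = 76.8101 knots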